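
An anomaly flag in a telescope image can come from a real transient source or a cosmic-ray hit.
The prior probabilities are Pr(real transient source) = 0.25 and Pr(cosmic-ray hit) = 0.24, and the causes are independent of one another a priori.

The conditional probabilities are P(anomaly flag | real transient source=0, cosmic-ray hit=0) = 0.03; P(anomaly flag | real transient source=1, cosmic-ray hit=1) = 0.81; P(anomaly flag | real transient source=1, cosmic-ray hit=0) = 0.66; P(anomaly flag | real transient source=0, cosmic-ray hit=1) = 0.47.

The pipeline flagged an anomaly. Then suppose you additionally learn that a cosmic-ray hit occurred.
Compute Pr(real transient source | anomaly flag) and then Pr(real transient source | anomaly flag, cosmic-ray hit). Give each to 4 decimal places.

Pr(real transient source | anomaly flag) ≈ 0.6311; Pr(real transient source | anomaly flag, cosmic-ray hit) ≈ 0.3649

Numerator (weight on configurations with real transient source): 0.125400 + 0.048600 = 0.174000
The normalizing constant is 0.03*0.75*0.76 + 0.47*0.75*0.24 + 0.66*0.25*0.76 + 0.81*0.25*0.24 = 0.275700
Posterior = 0.174000 / 0.275700 ≈ 0.6311

With the extra evidence:
Weight on real transient source=true, given the evidence: 0.81·0.25 = 0.202500
Denominator P(anomaly flag | cosmic-ray hit): 0.47·0.75 + 0.81·0.25 = 0.555000
P(real transient source | anomaly flag, cosmic-ray hit) = 0.202500/0.555000 ≈ 0.3649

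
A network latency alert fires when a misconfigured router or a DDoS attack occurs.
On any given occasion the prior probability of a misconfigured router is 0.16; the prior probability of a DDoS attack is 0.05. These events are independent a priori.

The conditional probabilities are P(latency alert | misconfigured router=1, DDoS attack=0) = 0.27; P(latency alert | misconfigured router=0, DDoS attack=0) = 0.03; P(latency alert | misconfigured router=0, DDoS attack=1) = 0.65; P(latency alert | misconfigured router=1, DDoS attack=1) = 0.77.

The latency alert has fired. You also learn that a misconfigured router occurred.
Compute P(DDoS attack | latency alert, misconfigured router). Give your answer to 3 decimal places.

P(DDoS attack | latency alert, misconfigured router) ≈ 0.131

Numerator (weight on configurations with DDoS attack): 0.77*0.05 = 0.038500
Denominator P(latency alert | misconfigured router): 0.27*0.95 + 0.77*0.05 = 0.295000
P(DDoS attack | latency alert, misconfigured router) = 0.038500/0.295000 ≈ 0.131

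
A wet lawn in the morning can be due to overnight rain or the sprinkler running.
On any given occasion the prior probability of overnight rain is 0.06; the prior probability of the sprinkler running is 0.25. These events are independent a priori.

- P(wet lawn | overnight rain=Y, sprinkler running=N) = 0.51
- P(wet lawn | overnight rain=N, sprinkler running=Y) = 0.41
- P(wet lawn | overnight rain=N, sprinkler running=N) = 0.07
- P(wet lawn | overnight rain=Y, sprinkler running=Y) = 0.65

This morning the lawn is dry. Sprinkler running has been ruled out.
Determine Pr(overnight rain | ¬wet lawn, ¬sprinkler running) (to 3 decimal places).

Pr(overnight rain | ¬wet lawn, ¬sprinkler running) ≈ 0.033

Sum P(¬wet lawn|·) weighted by the priors over both values of overnight rain:
  P(¬wet lawn | ¬sprinkler running) = 0.93·0.94 + 0.49·0.06
        = 0.874200 + 0.029400 = 0.903600
Configurations with overnight rain contribute 0.029400, so
  P(overnight rain | ¬wet lawn, ¬sprinkler running) = 0.029400 / 0.903600 ≈ 0.033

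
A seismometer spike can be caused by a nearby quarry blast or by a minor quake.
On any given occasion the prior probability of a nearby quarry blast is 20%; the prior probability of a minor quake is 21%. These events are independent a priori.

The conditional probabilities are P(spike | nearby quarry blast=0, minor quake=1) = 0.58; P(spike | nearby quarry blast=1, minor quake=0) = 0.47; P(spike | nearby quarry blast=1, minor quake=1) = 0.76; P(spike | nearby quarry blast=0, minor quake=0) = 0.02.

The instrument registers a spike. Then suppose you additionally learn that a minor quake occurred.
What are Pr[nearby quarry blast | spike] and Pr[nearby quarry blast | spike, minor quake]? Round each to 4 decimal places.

Sum P(spike|·) weighted by the priors over the 4 (nearby quarry blast, minor quake) configurations:
  P(spike) = 0.02×0.8×0.79 + 0.58×0.8×0.21 + 0.47×0.2×0.79 + 0.76×0.2×0.21
        = 0.012640 + 0.097440 + 0.074260 + 0.031920 = 0.216260
Keeping only the nearby quarry blast-present terms gives 0.106180, so
  P(nearby quarry blast | spike) = 0.106180 / 0.216260 ≈ 0.4910

Now condition on the additional information:
Sum P(spike|·) weighted by the priors over both values of nearby quarry blast:
  P(spike | minor quake) = 0.58·0.8 + 0.76·0.2
        = 0.464000 + 0.152000 = 0.616000
Configurations with nearby quarry blast contribute 0.152000, so
  P(nearby quarry blast | spike, minor quake) = 0.152000 / 0.616000 ≈ 0.2468

Pr[nearby quarry blast | spike] ≈ 0.4910; Pr[nearby quarry blast | spike, minor quake] ≈ 0.2468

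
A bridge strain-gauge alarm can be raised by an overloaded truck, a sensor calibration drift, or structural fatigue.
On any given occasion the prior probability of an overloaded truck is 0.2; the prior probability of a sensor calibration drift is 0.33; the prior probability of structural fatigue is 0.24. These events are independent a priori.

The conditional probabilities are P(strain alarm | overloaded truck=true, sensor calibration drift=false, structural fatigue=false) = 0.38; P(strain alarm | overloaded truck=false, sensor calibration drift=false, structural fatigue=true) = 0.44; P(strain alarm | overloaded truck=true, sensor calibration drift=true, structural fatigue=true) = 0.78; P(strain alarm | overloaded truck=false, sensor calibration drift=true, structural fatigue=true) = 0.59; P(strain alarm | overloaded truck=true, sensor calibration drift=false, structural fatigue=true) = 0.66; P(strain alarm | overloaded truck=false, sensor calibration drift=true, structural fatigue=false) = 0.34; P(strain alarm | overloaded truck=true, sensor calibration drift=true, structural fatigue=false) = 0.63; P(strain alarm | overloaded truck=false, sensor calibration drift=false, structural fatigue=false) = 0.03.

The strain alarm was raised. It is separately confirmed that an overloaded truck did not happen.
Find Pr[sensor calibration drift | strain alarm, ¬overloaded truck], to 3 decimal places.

P(strain alarm | ¬overloaded truck) = 0.03*0.67*0.76 + 0.44*0.67*0.24 + 0.34*0.33*0.76 + 0.59*0.33*0.24 = 0.015276 + 0.070752 + 0.085272 + 0.046728 = 0.218028
The sensor calibration drift-present share is 0.085272 + 0.046728 = 0.132000.
P(sensor calibration drift | strain alarm, ¬overloaded truck) = 0.132000 / 0.218028 ≈ 0.605

Pr[sensor calibration drift | strain alarm, ¬overloaded truck] ≈ 0.605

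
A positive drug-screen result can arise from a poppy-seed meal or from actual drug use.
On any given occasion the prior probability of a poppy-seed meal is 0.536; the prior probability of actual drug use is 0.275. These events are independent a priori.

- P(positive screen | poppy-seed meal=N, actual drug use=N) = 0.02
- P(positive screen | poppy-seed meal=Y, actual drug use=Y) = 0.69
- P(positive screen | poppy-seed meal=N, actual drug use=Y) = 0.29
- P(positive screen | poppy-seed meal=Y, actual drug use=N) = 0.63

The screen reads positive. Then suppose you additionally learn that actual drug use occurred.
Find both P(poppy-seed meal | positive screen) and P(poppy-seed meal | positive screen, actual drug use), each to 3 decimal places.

P(poppy-seed meal | positive screen) ≈ 0.888; P(poppy-seed meal | positive screen, actual drug use) ≈ 0.733

By total probability over the 4 (poppy-seed meal, actual drug use) configurations:
  P(positive screen) = 0.02×0.464×0.725 + 0.29×0.464×0.275 + 0.63×0.536×0.725 + 0.69×0.536×0.275
        = 0.006728 + 0.037004 + 0.244818 + 0.101706 = 0.390256
Configurations with poppy-seed meal contribute 0.346524, so
  P(poppy-seed meal | positive screen) = 0.346524 / 0.390256 ≈ 0.888

Now also conditioning on actual drug use=true:
By total probability over both values of poppy-seed meal:
  P(positive screen | actual drug use) = 0.29·0.464 + 0.69·0.536
        = 0.134560 + 0.369840 = 0.504400
The terms with poppy-seed meal present sum to 0.369840, so
  P(poppy-seed meal | positive screen, actual drug use) = 0.369840 / 0.504400 ≈ 0.733
— actual drug use explains away the evidence for poppy-seed meal.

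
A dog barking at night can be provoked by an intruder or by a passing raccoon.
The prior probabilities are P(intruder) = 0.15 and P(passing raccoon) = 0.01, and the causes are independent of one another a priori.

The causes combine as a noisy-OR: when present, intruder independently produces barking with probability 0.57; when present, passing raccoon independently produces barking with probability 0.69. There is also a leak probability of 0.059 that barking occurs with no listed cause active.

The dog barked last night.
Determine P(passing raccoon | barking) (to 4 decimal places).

Under noisy-OR, P(barking | causes) = 1 − (1−0.059)·∏(1−qᵢ) over the active causes.
P(barking) = 0.059·0.85·0.99 + 0.70829·0.85·0.01 + 0.59537·0.15·0.99 + 0.874565·0.15·0.01 = 0.049648 + 0.006020 + 0.088412 + 0.001312 = 0.145392
Of this, 0.007332 comes from 0.006020 + 0.001312 (the passing raccoon=true cases).
P(passing raccoon | barking) = 0.007332 / 0.145392 ≈ 0.0504

P(passing raccoon | barking) ≈ 0.0504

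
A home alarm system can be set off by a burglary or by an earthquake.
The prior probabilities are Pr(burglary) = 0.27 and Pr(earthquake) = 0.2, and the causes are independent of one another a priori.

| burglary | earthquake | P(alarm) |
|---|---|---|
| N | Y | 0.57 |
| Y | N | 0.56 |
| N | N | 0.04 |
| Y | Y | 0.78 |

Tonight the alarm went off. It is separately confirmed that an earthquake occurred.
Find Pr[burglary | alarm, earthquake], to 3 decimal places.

By total probability over both values of burglary:
  P(alarm | earthquake) = 0.57*0.73 + 0.78*0.27
        = 0.416100 + 0.210600 = 0.626700
Configurations with burglary contribute 0.210600, so
  P(burglary | alarm, earthquake) = 0.210600 / 0.626700 ≈ 0.336

Pr[burglary | alarm, earthquake] ≈ 0.336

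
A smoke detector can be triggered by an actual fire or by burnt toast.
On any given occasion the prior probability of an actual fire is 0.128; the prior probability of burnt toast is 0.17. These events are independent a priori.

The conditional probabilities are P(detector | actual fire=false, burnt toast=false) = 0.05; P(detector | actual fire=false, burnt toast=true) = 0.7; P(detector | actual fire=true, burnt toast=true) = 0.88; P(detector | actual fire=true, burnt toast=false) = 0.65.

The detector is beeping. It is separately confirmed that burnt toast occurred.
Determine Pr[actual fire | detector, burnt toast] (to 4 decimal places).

Weight on actual fire=true, given the evidence: 0.88·0.128 = 0.112640
Normalizer over all consistent configurations: 0.7·0.872 + 0.88·0.128 = 0.723040
P(actual fire | detector, burnt toast) = 0.112640/0.723040 ≈ 0.1558

Pr[actual fire | detector, burnt toast] ≈ 0.1558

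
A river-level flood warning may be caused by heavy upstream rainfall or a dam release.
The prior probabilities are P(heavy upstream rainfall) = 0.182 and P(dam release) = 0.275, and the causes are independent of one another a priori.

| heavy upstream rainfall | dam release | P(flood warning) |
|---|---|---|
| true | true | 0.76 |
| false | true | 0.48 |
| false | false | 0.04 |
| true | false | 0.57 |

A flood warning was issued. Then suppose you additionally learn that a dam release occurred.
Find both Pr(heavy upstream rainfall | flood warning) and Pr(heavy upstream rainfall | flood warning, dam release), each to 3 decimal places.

Pr(heavy upstream rainfall | flood warning) ≈ 0.462; Pr(heavy upstream rainfall | flood warning, dam release) ≈ 0.261

P(flood warning) = 0.04·0.818·0.725 + 0.48·0.818·0.275 + 0.57·0.182·0.725 + 0.76·0.182·0.275 = 0.023722 + 0.107976 + 0.075211 + 0.038038 = 0.244947
Of this, 0.113249 comes from 0.075211 + 0.038038 (the heavy upstream rainfall=true cases).
Hence the posterior is 0.113249/0.244947 ≈ 0.462.

Now also conditioning on dam release=true:
By total probability over both values of heavy upstream rainfall:
  P(flood warning | dam release) = 0.48·0.818 + 0.76·0.182
        = 0.392640 + 0.138320 = 0.530960
Configurations with heavy upstream rainfall contribute 0.138320, so
  P(heavy upstream rainfall | flood warning, dam release) = 0.138320 / 0.530960 ≈ 0.261
Conditioning on dam release lowers the posterior on heavy upstream rainfall: the classic explaining-away effect in a common-effect structure.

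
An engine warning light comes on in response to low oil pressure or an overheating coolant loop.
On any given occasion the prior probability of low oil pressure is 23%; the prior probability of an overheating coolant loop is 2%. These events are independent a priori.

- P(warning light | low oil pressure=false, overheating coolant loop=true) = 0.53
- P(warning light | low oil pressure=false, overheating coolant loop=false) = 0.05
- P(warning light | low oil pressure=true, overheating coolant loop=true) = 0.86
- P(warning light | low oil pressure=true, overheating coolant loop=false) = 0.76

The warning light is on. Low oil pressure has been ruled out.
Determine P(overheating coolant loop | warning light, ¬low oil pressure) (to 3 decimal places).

Numerator (weight on configurations with overheating coolant loop): 0.53×0.02 = 0.010600
Normalizer over all consistent configurations: 0.05×0.98 + 0.53×0.02 = 0.059600
Posterior = 0.010600 / 0.059600 ≈ 0.178

P(overheating coolant loop | warning light, ¬low oil pressure) ≈ 0.178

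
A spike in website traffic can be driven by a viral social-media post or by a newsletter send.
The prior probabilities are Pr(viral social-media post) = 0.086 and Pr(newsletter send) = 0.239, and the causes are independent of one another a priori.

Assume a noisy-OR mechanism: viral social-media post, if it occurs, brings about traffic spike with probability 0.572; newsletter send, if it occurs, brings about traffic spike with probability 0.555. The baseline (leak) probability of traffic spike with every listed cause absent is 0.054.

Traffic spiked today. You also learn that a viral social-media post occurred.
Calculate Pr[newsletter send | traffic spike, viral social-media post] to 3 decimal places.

Pr[newsletter send | traffic spike, viral social-media post] ≈ 0.302

Under noisy-OR, P(traffic spike | causes) = 1 − (1−0.054)·∏(1−qᵢ) over the active causes.
P(traffic spike | viral social-media post) = 0.595112·0.761 + 0.819825·0.239 = 0.452880 + 0.195938 = 0.648818
The newsletter send-present share is 0.819825·0.239 = 0.195938.
Hence the posterior is 0.195938/0.648818 ≈ 0.302.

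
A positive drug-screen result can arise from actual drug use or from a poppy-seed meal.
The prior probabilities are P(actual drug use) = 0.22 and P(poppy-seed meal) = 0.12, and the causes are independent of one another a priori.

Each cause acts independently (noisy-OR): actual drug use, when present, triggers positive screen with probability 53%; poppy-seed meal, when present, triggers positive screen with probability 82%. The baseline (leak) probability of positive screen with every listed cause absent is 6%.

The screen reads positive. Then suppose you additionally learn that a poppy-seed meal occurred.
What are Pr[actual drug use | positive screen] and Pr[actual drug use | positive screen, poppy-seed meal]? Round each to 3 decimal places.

Pr[actual drug use | positive screen] ≈ 0.527; Pr[actual drug use | positive screen, poppy-seed meal] ≈ 0.238

Under noisy-OR, P(positive screen | causes) = 1 − (1−0.06)·∏(1−qᵢ) over the active causes.
P(positive screen) = 0.06*0.78*0.88 + 0.8308*0.78*0.12 + 0.5582*0.22*0.88 + 0.920476*0.22*0.12 = 0.041184 + 0.077763 + 0.108068 + 0.024301 = 0.251316
Restricting to configurations with actual drug use present: 0.108068 + 0.024301 = 0.132369.
So P(actual drug use | positive screen) = 0.132369/0.251316 ≈ 0.527.

Now also conditioning on poppy-seed meal=true:
By total probability over both values of actual drug use:
  P(positive screen | poppy-seed meal) = 0.8308·0.78 + 0.920476·0.22
        = 0.648024 + 0.202505 = 0.850529
Keeping only the actual drug use-present terms gives 0.202505, so
  P(actual drug use | positive screen, poppy-seed meal) = 0.202505 / 0.850529 ≈ 0.238
Conditioning on poppy-seed meal lowers the posterior on actual drug use: the classic explaining-away effect in a common-effect structure.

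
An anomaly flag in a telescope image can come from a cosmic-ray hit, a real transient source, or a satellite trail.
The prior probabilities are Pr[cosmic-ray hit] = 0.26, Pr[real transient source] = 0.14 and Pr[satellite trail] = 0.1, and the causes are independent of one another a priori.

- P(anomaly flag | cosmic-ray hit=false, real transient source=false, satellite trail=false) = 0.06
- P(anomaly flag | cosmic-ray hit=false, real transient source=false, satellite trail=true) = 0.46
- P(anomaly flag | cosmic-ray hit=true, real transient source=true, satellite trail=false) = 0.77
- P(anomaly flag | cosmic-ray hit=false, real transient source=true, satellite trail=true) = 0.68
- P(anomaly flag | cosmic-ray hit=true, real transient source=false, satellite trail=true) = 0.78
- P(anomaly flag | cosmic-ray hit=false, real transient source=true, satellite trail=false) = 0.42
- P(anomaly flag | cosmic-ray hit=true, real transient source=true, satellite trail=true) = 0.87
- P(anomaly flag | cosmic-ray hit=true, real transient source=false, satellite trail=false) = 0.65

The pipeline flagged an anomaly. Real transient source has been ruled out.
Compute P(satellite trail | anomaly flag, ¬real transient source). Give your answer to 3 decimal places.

P(anomaly flag | ¬real transient source) = 0.06·0.74·0.9 + 0.46·0.74·0.1 + 0.65·0.26·0.9 + 0.78·0.26·0.1 = 0.039960 + 0.034040 + 0.152100 + 0.020280 = 0.246380
Of this, 0.054320 comes from 0.034040 + 0.020280 (the satellite trail=true cases).
So P(satellite trail | anomaly flag, ¬real transient source) = 0.054320/0.246380 ≈ 0.220.

P(satellite trail | anomaly flag, ¬real transient source) ≈ 0.220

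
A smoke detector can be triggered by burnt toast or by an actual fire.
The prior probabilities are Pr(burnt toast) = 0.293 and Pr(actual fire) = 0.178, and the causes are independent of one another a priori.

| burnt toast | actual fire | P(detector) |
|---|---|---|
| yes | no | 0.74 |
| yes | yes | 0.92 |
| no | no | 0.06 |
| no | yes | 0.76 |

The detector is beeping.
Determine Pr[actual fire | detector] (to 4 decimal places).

Sum P(detector|·) weighted by the priors over the 4 (burnt toast, actual fire) configurations:
  P(detector) = 0.06×0.707×0.822 + 0.76×0.707×0.178 + 0.74×0.293×0.822 + 0.92×0.293×0.178
        = 0.034869 + 0.095643 + 0.178226 + 0.047982 = 0.356720
The terms with actual fire present sum to 0.143625, so
  P(actual fire | detector) = 0.143625 / 0.356720 ≈ 0.4026

Pr[actual fire | detector] ≈ 0.4026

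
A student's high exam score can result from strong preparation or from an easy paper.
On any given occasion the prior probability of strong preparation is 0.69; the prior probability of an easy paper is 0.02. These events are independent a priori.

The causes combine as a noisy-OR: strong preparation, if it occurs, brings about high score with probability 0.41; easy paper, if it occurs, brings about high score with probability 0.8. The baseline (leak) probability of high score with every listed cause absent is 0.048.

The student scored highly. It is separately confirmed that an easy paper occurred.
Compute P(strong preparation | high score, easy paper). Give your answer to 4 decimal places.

Under noisy-OR, P(high score | causes) = 1 − (1−0.048)·∏(1−qᵢ) over the active causes.
By total probability over both values of strong preparation:
  P(high score | easy paper) = 0.8096·0.31 + 0.887664·0.69
        = 0.250976 + 0.612488 = 0.863464
Configurations with strong preparation contribute 0.612488, so
  P(strong preparation | high score, easy paper) = 0.612488 / 0.863464 ≈ 0.7093

P(strong preparation | high score, easy paper) ≈ 0.7093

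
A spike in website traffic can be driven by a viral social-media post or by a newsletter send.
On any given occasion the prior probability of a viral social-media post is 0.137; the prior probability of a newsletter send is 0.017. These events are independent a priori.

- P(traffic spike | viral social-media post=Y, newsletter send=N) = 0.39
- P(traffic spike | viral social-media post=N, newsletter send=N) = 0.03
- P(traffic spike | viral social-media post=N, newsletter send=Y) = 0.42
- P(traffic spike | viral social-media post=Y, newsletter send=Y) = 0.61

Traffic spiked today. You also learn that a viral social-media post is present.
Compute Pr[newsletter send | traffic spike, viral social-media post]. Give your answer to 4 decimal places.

Pr[newsletter send | traffic spike, viral social-media post] ≈ 0.0263

Weight on newsletter send=true, given the evidence: 0.61·0.017 = 0.010370
Denominator P(traffic spike | viral social-media post): 0.39·0.983 + 0.61·0.017 = 0.393740
Posterior = 0.010370 / 0.393740 ≈ 0.0263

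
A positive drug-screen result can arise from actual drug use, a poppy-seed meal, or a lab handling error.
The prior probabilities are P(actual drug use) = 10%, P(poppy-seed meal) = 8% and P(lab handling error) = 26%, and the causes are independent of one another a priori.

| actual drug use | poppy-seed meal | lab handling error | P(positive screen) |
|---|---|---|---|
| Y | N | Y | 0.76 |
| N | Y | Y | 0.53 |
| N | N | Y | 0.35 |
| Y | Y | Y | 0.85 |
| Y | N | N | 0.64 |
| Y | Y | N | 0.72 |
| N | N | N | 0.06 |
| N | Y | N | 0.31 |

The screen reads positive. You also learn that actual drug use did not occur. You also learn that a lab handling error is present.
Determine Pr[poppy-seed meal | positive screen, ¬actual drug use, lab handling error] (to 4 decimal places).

Pr[poppy-seed meal | positive screen, ¬actual drug use, lab handling error] ≈ 0.1164

Enumerate both values of poppy-seed meal and weight by the priors:
  P(positive screen | ¬actual drug use, lab handling error) = 0.35*0.92 + 0.53*0.08
        = 0.322000 + 0.042400 = 0.364400
Configurations with poppy-seed meal contribute 0.042400, so
  P(poppy-seed meal | positive screen, ¬actual drug use, lab handling error) = 0.042400 / 0.364400 ≈ 0.1164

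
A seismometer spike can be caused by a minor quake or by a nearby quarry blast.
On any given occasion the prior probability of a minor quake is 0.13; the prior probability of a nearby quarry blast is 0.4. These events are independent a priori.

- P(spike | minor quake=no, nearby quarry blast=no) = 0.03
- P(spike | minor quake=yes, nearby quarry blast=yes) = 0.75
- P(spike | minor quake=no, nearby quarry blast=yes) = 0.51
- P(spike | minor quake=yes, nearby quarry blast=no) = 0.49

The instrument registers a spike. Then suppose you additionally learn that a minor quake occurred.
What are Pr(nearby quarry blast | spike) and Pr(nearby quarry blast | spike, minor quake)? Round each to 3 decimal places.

Pr(nearby quarry blast | spike) ≈ 0.801; Pr(nearby quarry blast | spike, minor quake) ≈ 0.505

P(spike) = 0.03×0.87×0.6 + 0.51×0.87×0.4 + 0.49×0.13×0.6 + 0.75×0.13×0.4 = 0.015660 + 0.177480 + 0.038220 + 0.039000 = 0.270360
Restricting to configurations with nearby quarry blast present: 0.177480 + 0.039000 = 0.216480.
So P(nearby quarry blast | spike) = 0.216480/0.270360 ≈ 0.801.

Now condition on the additional information:
P(spike | minor quake) = 0.49*0.6 + 0.75*0.4 = 0.294000 + 0.300000 = 0.594000
Of this, 0.300000 comes from 0.75*0.4 (the nearby quarry blast=true cases).
P(nearby quarry blast | spike, minor quake) = 0.300000 / 0.594000 ≈ 0.505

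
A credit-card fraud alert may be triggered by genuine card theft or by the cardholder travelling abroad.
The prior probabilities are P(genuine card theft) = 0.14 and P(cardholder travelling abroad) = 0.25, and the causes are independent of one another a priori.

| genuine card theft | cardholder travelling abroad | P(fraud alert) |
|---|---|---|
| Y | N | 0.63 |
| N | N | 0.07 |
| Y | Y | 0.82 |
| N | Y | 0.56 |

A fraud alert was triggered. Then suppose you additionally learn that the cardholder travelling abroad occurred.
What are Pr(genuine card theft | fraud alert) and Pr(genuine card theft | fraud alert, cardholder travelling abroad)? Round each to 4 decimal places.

By total probability over the 4 (genuine card theft, cardholder travelling abroad) configurations:
  P(fraud alert) = 0.07·0.86·0.75 + 0.56·0.86·0.25 + 0.63·0.14·0.75 + 0.82·0.14·0.25
        = 0.045150 + 0.120400 + 0.066150 + 0.028700 = 0.260400
Configurations with genuine card theft contribute 0.094850, so
  P(genuine card theft | fraud alert) = 0.094850 / 0.260400 ≈ 0.3642

With the extra evidence:
By total probability over both values of genuine card theft:
  P(fraud alert | cardholder travelling abroad) = 0.56*0.86 + 0.82*0.14
        = 0.481600 + 0.114800 = 0.596400
The terms with genuine card theft present sum to 0.114800, so
  P(genuine card theft | fraud alert, cardholder travelling abroad) = 0.114800 / 0.596400 ≈ 0.1925
Conditioning on cardholder travelling abroad lowers the posterior on genuine card theft: the classic explaining-away effect in a common-effect structure.

Pr(genuine card theft | fraud alert) ≈ 0.3642; Pr(genuine card theft | fraud alert, cardholder travelling abroad) ≈ 0.1925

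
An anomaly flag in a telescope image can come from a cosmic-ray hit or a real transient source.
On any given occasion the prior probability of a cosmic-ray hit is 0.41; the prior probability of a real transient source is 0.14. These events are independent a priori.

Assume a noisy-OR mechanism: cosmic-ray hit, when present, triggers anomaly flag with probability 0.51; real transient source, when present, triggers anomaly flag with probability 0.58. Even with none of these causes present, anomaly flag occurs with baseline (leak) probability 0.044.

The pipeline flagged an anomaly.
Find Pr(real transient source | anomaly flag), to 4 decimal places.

Under noisy-OR, P(anomaly flag | causes) = 1 − (1−0.044)·∏(1−qᵢ) over the active causes.
For the numerator, keep only real transient source=true terms: 0.049434 + 0.046107 = 0.095541
Denominator P(anomaly flag): 0.044*0.59*0.86 + 0.59848*0.59*0.14 + 0.53156*0.41*0.86 + 0.803255*0.41*0.14 = 0.305295
P(real transient source | anomaly flag) = 0.095541/0.305295 ≈ 0.3129

Pr(real transient source | anomaly flag) ≈ 0.3129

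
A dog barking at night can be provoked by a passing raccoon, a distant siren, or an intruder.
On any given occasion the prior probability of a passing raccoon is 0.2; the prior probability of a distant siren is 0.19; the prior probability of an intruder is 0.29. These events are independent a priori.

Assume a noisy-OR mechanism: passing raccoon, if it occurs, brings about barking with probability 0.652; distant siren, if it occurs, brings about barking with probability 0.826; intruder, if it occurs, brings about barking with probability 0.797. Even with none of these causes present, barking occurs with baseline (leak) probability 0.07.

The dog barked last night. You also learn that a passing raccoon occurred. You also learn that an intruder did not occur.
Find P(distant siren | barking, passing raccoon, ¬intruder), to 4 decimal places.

P(distant siren | barking, passing raccoon, ¬intruder) ≈ 0.2466

Under noisy-OR, P(barking | causes) = 1 − (1−0.07)·∏(1−qᵢ) over the active causes.
P(barking | passing raccoon, ¬intruder) = 0.67636×0.81 + 0.943687×0.19 = 0.547852 + 0.179301 = 0.727153
The distant siren-present share is 0.943687×0.19 = 0.179301.
So P(distant siren | barking, passing raccoon, ¬intruder) = 0.179301/0.727153 ≈ 0.2466.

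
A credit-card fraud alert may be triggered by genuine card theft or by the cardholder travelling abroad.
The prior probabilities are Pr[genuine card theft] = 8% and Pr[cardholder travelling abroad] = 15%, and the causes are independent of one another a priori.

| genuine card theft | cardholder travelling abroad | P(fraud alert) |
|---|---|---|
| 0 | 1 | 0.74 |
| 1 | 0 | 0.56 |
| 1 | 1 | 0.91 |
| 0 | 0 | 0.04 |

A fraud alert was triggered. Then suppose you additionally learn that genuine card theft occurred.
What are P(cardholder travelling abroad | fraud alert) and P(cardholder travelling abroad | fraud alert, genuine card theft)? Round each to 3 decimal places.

P(fraud alert) = 0.04×0.92×0.85 + 0.74×0.92×0.15 + 0.56×0.08×0.85 + 0.91×0.08×0.15 = 0.031280 + 0.102120 + 0.038080 + 0.010920 = 0.182400
Of this, 0.113040 comes from 0.102120 + 0.010920 (the cardholder travelling abroad=true cases).
So P(cardholder travelling abroad | fraud alert) = 0.113040/0.182400 ≈ 0.620.

Now condition on the additional information:
Weight on cardholder travelling abroad=true, given the evidence: 0.91·0.15 = 0.136500
Denominator P(fraud alert | genuine card theft): 0.56·0.85 + 0.91·0.15 = 0.612500
P(cardholder travelling abroad | fraud alert, genuine card theft) = 0.136500/0.612500 ≈ 0.223
The drop from 0.620 to 0.223 is the explaining-away (discounting) effect.

P(cardholder travelling abroad | fraud alert) ≈ 0.620; P(cardholder travelling abroad | fraud alert, genuine card theft) ≈ 0.223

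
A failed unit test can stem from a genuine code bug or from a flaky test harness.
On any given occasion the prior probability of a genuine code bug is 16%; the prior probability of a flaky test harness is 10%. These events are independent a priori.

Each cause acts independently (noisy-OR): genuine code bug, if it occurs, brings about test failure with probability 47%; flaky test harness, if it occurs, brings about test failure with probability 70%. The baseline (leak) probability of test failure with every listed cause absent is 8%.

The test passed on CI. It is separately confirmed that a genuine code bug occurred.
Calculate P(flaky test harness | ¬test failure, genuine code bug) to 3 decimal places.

Under noisy-OR, P(test failure | causes) = 1 − (1−0.08)·∏(1−qᵢ) over the active causes.
For the numerator, keep only flaky test harness=true terms: 0.14628*0.1 = 0.014628
The normalizing constant is 0.4876*0.9 + 0.14628*0.1 = 0.453468
P(flaky test harness | ¬test failure, genuine code bug) = 0.014628/0.453468 ≈ 0.032

P(flaky test harness | ¬test failure, genuine code bug) ≈ 0.032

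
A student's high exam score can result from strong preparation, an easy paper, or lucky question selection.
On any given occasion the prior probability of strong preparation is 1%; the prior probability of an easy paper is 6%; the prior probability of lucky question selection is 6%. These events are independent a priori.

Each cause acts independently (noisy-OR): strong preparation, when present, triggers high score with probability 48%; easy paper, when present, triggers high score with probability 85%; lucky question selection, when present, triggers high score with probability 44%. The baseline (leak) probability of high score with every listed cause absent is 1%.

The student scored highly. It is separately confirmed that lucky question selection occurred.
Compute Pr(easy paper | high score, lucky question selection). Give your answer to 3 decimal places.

Under noisy-OR, P(high score | causes) = 1 − (1−0.01)·∏(1−qᵢ) over the active causes.
Weight on easy paper=true, given the evidence: 0.054460 + 0.000574 = 0.055034
Denominator P(high score | lucky question selection): 0.4456*0.99*0.94 + 0.91684*0.99*0.06 + 0.711712*0.01*0.94 + 0.956757*0.01*0.06 = 0.476399
Posterior = 0.055034 / 0.476399 ≈ 0.116

Pr(easy paper | high score, lucky question selection) ≈ 0.116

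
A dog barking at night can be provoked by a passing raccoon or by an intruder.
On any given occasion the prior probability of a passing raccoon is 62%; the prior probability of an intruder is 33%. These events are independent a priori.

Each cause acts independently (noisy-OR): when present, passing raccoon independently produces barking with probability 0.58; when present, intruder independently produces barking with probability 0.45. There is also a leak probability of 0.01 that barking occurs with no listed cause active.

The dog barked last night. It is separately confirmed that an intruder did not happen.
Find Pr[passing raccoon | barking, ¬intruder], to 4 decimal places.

Under noisy-OR, P(barking | causes) = 1 − (1−0.01)·∏(1−qᵢ) over the active causes.
P(barking | ¬intruder) = 0.01*0.38 + 0.5842*0.62 = 0.003800 + 0.362204 = 0.366004
The passing raccoon-present share is 0.5842*0.62 = 0.362204.
P(passing raccoon | barking, ¬intruder) = 0.362204 / 0.366004 ≈ 0.9896

Pr[passing raccoon | barking, ¬intruder] ≈ 0.9896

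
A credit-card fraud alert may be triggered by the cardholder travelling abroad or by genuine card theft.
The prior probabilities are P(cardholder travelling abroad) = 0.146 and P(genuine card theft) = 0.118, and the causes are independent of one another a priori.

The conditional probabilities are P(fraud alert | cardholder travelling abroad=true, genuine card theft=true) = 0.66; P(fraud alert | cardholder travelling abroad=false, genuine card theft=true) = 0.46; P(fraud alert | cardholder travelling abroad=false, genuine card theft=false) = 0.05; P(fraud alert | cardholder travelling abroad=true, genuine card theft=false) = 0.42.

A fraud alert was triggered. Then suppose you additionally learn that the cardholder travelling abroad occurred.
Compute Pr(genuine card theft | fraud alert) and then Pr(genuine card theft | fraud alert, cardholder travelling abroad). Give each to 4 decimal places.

For the numerator, keep only genuine card theft=true terms: 0.046355 + 0.011370 = 0.057725
Denominator P(fraud alert): 0.05×0.854×0.882 + 0.46×0.854×0.118 + 0.42×0.146×0.882 + 0.66×0.146×0.118 = 0.149470
Posterior = 0.057725 / 0.149470 ≈ 0.3862

With the extra evidence:
For the numerator, keep only genuine card theft=true terms: 0.66×0.118 = 0.077880
Normalizer over all consistent configurations: 0.42×0.882 + 0.66×0.118 = 0.448320
P(genuine card theft | fraud alert, cardholder travelling abroad) = 0.077880/0.448320 ≈ 0.1737

Pr(genuine card theft | fraud alert) ≈ 0.3862; Pr(genuine card theft | fraud alert, cardholder travelling abroad) ≈ 0.1737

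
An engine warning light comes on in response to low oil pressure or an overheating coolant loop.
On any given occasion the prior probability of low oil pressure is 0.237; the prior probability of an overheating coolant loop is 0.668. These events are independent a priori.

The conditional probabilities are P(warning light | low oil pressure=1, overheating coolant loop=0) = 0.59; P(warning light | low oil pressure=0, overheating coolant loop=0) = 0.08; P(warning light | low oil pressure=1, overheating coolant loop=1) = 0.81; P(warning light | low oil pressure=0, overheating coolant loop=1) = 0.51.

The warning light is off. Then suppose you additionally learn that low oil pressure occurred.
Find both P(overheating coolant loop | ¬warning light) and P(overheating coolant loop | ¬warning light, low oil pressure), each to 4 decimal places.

P(¬warning light) = 0.92×0.763×0.332 + 0.49×0.763×0.668 + 0.41×0.237×0.332 + 0.19×0.237×0.668 = 0.233051 + 0.249745 + 0.032260 + 0.030080 = 0.545136
Restricting to configurations with overheating coolant loop present: 0.249745 + 0.030080 = 0.279825.
So P(overheating coolant loop | ¬warning light) = 0.279825/0.545136 ≈ 0.5133.

Now also conditioning on low oil pressure=true:
P(¬warning light | low oil pressure) = 0.41×0.332 + 0.19×0.668 = 0.136120 + 0.126920 = 0.263040
The overheating coolant loop-present share is 0.19×0.668 = 0.126920.
P(overheating coolant loop | ¬warning light, low oil pressure) = 0.126920 / 0.263040 ≈ 0.4825

P(overheating coolant loop | ¬warning light) ≈ 0.5133; P(overheating coolant loop | ¬warning light, low oil pressure) ≈ 0.4825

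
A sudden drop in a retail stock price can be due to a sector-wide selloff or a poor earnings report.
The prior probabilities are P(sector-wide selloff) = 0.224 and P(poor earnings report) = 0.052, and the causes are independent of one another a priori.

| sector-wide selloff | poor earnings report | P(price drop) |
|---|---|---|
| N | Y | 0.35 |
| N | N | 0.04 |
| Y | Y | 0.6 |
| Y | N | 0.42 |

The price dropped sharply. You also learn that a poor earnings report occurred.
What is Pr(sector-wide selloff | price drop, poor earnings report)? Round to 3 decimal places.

Enumerate both values of sector-wide selloff and weight by the priors:
  P(price drop | poor earnings report) = 0.35·0.776 + 0.6·0.224
        = 0.271600 + 0.134400 = 0.406000
The terms with sector-wide selloff present sum to 0.134400, so
  P(sector-wide selloff | price drop, poor earnings report) = 0.134400 / 0.406000 ≈ 0.331

Pr(sector-wide selloff | price drop, poor earnings report) ≈ 0.331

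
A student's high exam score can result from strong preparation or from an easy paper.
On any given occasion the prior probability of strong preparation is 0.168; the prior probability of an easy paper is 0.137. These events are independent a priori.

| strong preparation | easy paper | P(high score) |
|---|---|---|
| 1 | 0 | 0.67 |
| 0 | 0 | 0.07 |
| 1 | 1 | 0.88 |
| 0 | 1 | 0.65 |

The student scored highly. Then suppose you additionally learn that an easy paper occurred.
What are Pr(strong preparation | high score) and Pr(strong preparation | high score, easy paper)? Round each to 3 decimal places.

Pr(strong preparation | high score) ≈ 0.486; Pr(strong preparation | high score, easy paper) ≈ 0.215

Numerator (weight on configurations with strong preparation): 0.097139 + 0.020254 = 0.117393
Normalizer over all consistent configurations: 0.07×0.832×0.863 + 0.65×0.832×0.137 + 0.67×0.168×0.863 + 0.88×0.168×0.137 = 0.241744
P(strong preparation | high score) = 0.117393/0.241744 ≈ 0.486

With the extra evidence:
By total probability over both values of strong preparation:
  P(high score | easy paper) = 0.65×0.832 + 0.88×0.168
        = 0.540800 + 0.147840 = 0.688640
Keeping only the strong preparation-present terms gives 0.147840, so
  P(strong preparation | high score, easy paper) = 0.147840 / 0.688640 ≈ 0.215
This is intercausal reasoning (explaining away): once easy paper accounts for the high score, strong preparation becomes less likely.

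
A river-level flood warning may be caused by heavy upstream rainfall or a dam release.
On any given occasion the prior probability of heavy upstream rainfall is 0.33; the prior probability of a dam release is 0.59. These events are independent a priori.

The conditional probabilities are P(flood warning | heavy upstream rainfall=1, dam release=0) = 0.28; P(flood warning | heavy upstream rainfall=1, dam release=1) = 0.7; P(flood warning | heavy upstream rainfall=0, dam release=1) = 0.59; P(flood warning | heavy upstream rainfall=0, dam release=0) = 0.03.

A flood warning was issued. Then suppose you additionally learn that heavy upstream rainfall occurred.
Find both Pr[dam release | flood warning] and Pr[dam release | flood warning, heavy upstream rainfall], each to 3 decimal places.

Numerator (weight on configurations with dam release): 0.233227 + 0.136290 = 0.369517
The normalizing constant is 0.03·0.67·0.41 + 0.59·0.67·0.59 + 0.28·0.33·0.41 + 0.7·0.33·0.59 = 0.415642
P(dam release | flood warning) = 0.369517/0.415642 ≈ 0.889

Now condition on the additional information:
Numerator (weight on configurations with dam release): 0.7×0.59 = 0.413000
The normalizing constant is 0.28×0.41 + 0.7×0.59 = 0.527800
P(dam release | flood warning, heavy upstream rainfall) = 0.413000/0.527800 ≈ 0.782

Pr[dam release | flood warning] ≈ 0.889; Pr[dam release | flood warning, heavy upstream rainfall] ≈ 0.782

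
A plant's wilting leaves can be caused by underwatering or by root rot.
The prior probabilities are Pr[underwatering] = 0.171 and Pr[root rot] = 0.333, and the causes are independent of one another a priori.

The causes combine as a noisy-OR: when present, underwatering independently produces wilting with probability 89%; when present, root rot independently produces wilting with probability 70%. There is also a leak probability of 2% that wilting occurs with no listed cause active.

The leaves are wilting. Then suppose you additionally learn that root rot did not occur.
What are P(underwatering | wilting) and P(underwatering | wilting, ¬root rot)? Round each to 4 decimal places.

P(underwatering | wilting) ≈ 0.4323; P(underwatering | wilting, ¬root rot) ≈ 0.9020

Under noisy-OR, P(wilting | causes) = 1 − (1−0.02)·∏(1−qᵢ) over the active causes.
P(wilting) = 0.02·0.829·0.667 + 0.706·0.829·0.333 + 0.8922·0.171·0.667 + 0.96766·0.171·0.333 = 0.011059 + 0.194896 + 0.101762 + 0.055101 = 0.362818
Restricting to configurations with underwatering present: 0.101762 + 0.055101 = 0.156863.
P(underwatering | wilting) = 0.156863 / 0.362818 ≈ 0.4323

Now also conditioning on root rot≠true:
For the numerator, keep only underwatering=true terms: 0.8922*0.171 = 0.152566
The normalizing constant is 0.02*0.829 + 0.8922*0.171 = 0.169146
P(underwatering | wilting, ¬root rot) = 0.152566/0.169146 ≈ 0.9020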